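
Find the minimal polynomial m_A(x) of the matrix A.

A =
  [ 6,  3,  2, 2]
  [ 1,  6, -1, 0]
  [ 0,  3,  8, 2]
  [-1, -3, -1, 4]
x^3 - 18*x^2 + 108*x - 216

The characteristic polynomial is χ_A(x) = (x - 6)^4, so the eigenvalues are known. The minimal polynomial is
  m_A(x) = Π_λ (x − λ)^{k_λ}
where k_λ is the size of the *largest* Jordan block for λ (equivalently, the smallest k with (A − λI)^k v = 0 for every generalised eigenvector v of λ).

  λ = 6: largest Jordan block has size 3, contributing (x − 6)^3

So m_A(x) = (x - 6)^3 = x^3 - 18*x^2 + 108*x - 216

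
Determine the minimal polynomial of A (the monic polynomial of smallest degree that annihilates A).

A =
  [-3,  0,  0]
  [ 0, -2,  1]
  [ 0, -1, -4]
x^2 + 6*x + 9

The characteristic polynomial is χ_A(x) = (x + 3)^3, so the eigenvalues are known. The minimal polynomial is
  m_A(x) = Π_λ (x − λ)^{k_λ}
where k_λ is the size of the *largest* Jordan block for λ (equivalently, the smallest k with (A − λI)^k v = 0 for every generalised eigenvector v of λ).

  λ = -3: largest Jordan block has size 2, contributing (x + 3)^2

So m_A(x) = (x + 3)^2 = x^2 + 6*x + 9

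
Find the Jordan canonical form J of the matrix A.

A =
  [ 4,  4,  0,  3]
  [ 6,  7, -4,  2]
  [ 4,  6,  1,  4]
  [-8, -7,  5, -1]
J_1(2) ⊕ J_2(3) ⊕ J_1(3)

The characteristic polynomial is
  det(x·I − A) = x^4 - 11*x^3 + 45*x^2 - 81*x + 54 = (x - 3)^3*(x - 2)

Eigenvalues and multiplicities (the geometric multiplicity of λ is n − rank(A − λI), which equals the number of Jordan blocks for λ):
  λ = 2: algebraic multiplicity = 1, geometric multiplicity = 1
  λ = 3: algebraic multiplicity = 3, geometric multiplicity = 2

Determining the block sizes for each eigenvalue:
  λ = 2: one block (gm = 1), so the single block has size am = 1 → block sizes [1]
  λ = 3: 2 blocks summing to 3 forces exactly one block of size 2 and the rest size 1 → block sizes [2, 1]

Assembling the blocks gives a Jordan form
J =
  [2, 0, 0, 0]
  [0, 3, 1, 0]
  [0, 0, 3, 0]
  [0, 0, 0, 3]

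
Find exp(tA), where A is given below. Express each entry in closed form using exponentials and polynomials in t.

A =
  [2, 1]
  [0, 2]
e^{tA} =
  [exp(2*t), t*exp(2*t)]
  [0, exp(2*t)]

Strategy: write A = P · J · P⁻¹ where J is a Jordan canonical form, so e^{tA} = P · e^{tJ} · P⁻¹, and e^{tJ} can be computed block-by-block.

A has Jordan form
J =
  [2, 1]
  [0, 2]
(up to reordering of blocks).

Per-block formulas:
  For a 2×2 Jordan block J_2(2): exp(t · J_2(2)) = e^(2t)·(I + t·N), where N is the 2×2 nilpotent shift.

After assembling e^{tJ} and conjugating by P, we get:

e^{tA} =
  [exp(2*t), t*exp(2*t)]
  [0, exp(2*t)]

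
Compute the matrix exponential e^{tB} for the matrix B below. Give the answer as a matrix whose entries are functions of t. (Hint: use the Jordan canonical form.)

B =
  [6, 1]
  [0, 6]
e^{tB} =
  [exp(6*t), t*exp(6*t)]
  [0, exp(6*t)]

Strategy: write B = P · J · P⁻¹ where J is a Jordan canonical form, so e^{tB} = P · e^{tJ} · P⁻¹, and e^{tJ} can be computed block-by-block.

B has Jordan form
J =
  [6, 1]
  [0, 6]
(up to reordering of blocks).

Per-block formulas:
  For a 2×2 Jordan block J_2(6): exp(t · J_2(6)) = e^(6t)·(I + t·N), where N is the 2×2 nilpotent shift.

After assembling e^{tJ} and conjugating by P, we get:

e^{tB} =
  [exp(6*t), t*exp(6*t)]
  [0, exp(6*t)]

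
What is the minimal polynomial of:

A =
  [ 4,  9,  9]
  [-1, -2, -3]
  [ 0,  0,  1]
x^2 - 2*x + 1

The characteristic polynomial is χ_A(x) = (x - 1)^3, so the eigenvalues are known. The minimal polynomial is
  m_A(x) = Π_λ (x − λ)^{k_λ}
where k_λ is the size of the *largest* Jordan block for λ (equivalently, the smallest k with (A − λI)^k v = 0 for every generalised eigenvector v of λ).

  λ = 1: largest Jordan block has size 2, contributing (x − 1)^2

So m_A(x) = (x - 1)^2 = x^2 - 2*x + 1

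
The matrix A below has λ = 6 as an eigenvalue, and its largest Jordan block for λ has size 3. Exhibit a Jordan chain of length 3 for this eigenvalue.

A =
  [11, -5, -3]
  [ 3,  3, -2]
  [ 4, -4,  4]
A Jordan chain for λ = 6 of length 3:
v_1 = (-2, -2, 0)ᵀ
v_2 = (5, 3, 4)ᵀ
v_3 = (1, 0, 0)ᵀ

Let N = A − (6)·I. We want v_3 with N^3 v_3 = 0 but N^2 v_3 ≠ 0; then v_{j-1} := N · v_j for j = 3, …, 2.

Pick v_3 = (1, 0, 0)ᵀ.
Then v_2 = N · v_3 = (5, 3, 4)ᵀ.
Then v_1 = N · v_2 = (-2, -2, 0)ᵀ.

Sanity check: (A − (6)·I) v_1 = (0, 0, 0)ᵀ = 0. ✓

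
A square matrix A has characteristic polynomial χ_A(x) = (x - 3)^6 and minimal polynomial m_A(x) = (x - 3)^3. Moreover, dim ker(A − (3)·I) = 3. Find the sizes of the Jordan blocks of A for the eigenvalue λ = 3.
Block sizes for λ = 3: [3, 2, 1]

Step 1 — from the characteristic polynomial, algebraic multiplicity of λ = 3 is 6. From dim ker(A − (3)·I) = 3, there are exactly 3 Jordan blocks for λ = 3.
Step 2 — from the minimal polynomial, the factor (x − 3)^3 tells us the largest block for λ = 3 has size 3.
Step 3 — with total size 6, 3 blocks, and largest block 3, the block sizes (in nonincreasing order) are [3, 2, 1].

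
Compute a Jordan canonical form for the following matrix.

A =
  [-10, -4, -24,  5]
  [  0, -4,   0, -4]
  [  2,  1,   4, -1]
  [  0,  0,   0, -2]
J_2(-4) ⊕ J_2(-2)

The characteristic polynomial is
  det(x·I − A) = x^4 + 12*x^3 + 52*x^2 + 96*x + 64 = (x + 2)^2*(x + 4)^2

Eigenvalues and multiplicities (the geometric multiplicity of λ is n − rank(A − λI), which equals the number of Jordan blocks for λ):
  λ = -4: algebraic multiplicity = 2, geometric multiplicity = 1
  λ = -2: algebraic multiplicity = 2, geometric multiplicity = 1

Determining the block sizes for each eigenvalue:
  λ = -4: one block (gm = 1), so the single block has size am = 2 → block sizes [2]
  λ = -2: one block (gm = 1), so the single block has size am = 2 → block sizes [2]

Assembling the blocks gives a Jordan form
J =
  [-4,  1,  0,  0]
  [ 0, -4,  0,  0]
  [ 0,  0, -2,  1]
  [ 0,  0,  0, -2]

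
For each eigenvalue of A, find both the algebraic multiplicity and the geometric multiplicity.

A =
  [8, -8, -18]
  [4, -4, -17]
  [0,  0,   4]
λ = 0: alg = 1, geom = 1; λ = 4: alg = 2, geom = 1

Step 1 — factor the characteristic polynomial to read off the algebraic multiplicities:
  χ_A(x) = x*(x - 4)^2

Step 2 — compute geometric multiplicities via the rank-nullity identity g(λ) = n − rank(A − λI):
  rank(A − (0)·I) = 2, so dim ker(A − (0)·I) = n − 2 = 1
  rank(A − (4)·I) = 2, so dim ker(A − (4)·I) = n − 2 = 1

Summary:
  λ = 0: algebraic multiplicity = 1, geometric multiplicity = 1
  λ = 4: algebraic multiplicity = 2, geometric multiplicity = 1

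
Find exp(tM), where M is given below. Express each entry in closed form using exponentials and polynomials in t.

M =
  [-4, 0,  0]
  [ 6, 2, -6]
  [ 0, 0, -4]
e^{tM} =
  [exp(-4*t), 0, 0]
  [exp(2*t) - exp(-4*t), exp(2*t), -exp(2*t) + exp(-4*t)]
  [0, 0, exp(-4*t)]

Strategy: write M = P · J · P⁻¹ where J is a Jordan canonical form, so e^{tM} = P · e^{tJ} · P⁻¹, and e^{tJ} can be computed block-by-block.

M has Jordan form
J =
  [-4,  0, 0]
  [ 0, -4, 0]
  [ 0,  0, 2]
(up to reordering of blocks).

Per-block formulas:
  For a 1×1 block at λ = -4: exp(t · [-4]) = [e^(-4t)].
  For a 1×1 block at λ = 2: exp(t · [2]) = [e^(2t)].

After assembling e^{tJ} and conjugating by P, we get:

e^{tM} =
  [exp(-4*t), 0, 0]
  [exp(2*t) - exp(-4*t), exp(2*t), -exp(2*t) + exp(-4*t)]
  [0, 0, exp(-4*t)]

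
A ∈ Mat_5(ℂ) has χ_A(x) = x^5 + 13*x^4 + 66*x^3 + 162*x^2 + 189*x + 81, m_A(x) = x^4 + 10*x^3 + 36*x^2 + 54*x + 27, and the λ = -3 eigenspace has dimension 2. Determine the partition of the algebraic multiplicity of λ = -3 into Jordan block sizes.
Block sizes for λ = -3: [3, 1]

Step 1 — from the characteristic polynomial, algebraic multiplicity of λ = -3 is 4. From dim ker(A − (-3)·I) = 2, there are exactly 2 Jordan blocks for λ = -3.
Step 2 — from the minimal polynomial, the factor (x + 3)^3 tells us the largest block for λ = -3 has size 3.
Step 3 — with total size 4, 2 blocks, and largest block 3, the block sizes (in nonincreasing order) are [3, 1].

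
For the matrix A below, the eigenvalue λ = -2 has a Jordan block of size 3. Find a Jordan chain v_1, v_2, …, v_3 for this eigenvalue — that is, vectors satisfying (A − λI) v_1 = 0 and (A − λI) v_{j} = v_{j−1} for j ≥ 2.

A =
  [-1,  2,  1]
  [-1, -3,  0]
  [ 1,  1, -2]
A Jordan chain for λ = -2 of length 3:
v_1 = (1, -1, 1)ᵀ
v_2 = (2, -1, 1)ᵀ
v_3 = (0, 1, 0)ᵀ

Let N = A − (-2)·I. We want v_3 with N^3 v_3 = 0 but N^2 v_3 ≠ 0; then v_{j-1} := N · v_j for j = 3, …, 2.

Pick v_3 = (0, 1, 0)ᵀ.
Then v_2 = N · v_3 = (2, -1, 1)ᵀ.
Then v_1 = N · v_2 = (1, -1, 1)ᵀ.

Sanity check: (A − (-2)·I) v_1 = (0, 0, 0)ᵀ = 0. ✓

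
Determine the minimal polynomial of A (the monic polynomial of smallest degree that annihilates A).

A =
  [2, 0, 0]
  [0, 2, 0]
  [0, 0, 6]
x^2 - 8*x + 12

The characteristic polynomial is χ_A(x) = (x - 6)*(x - 2)^2, so the eigenvalues are known. The minimal polynomial is
  m_A(x) = Π_λ (x − λ)^{k_λ}
where k_λ is the size of the *largest* Jordan block for λ (equivalently, the smallest k with (A − λI)^k v = 0 for every generalised eigenvector v of λ).

  λ = 2: largest Jordan block has size 1, contributing (x − 2)
  λ = 6: largest Jordan block has size 1, contributing (x − 6)

So m_A(x) = (x - 6)*(x - 2) = x^2 - 8*x + 12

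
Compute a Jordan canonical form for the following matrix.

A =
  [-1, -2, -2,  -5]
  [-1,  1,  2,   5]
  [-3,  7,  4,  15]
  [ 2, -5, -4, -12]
J_3(-2) ⊕ J_1(-2)

The characteristic polynomial is
  det(x·I − A) = x^4 + 8*x^3 + 24*x^2 + 32*x + 16 = (x + 2)^4

Eigenvalues and multiplicities (the geometric multiplicity of λ is n − rank(A − λI), which equals the number of Jordan blocks for λ):
  λ = -2: algebraic multiplicity = 4, geometric multiplicity = 2

Determining the block sizes for each eigenvalue:
  λ = -2: with am = 4 and gm = 2, the partition is not yet determined (e.g. several partitions of 4 into 2 parts exist). Let N = A − (-2)·I. Computing rank(N^1) = 2, rank(N^2) = 1, rank(N^3) = 0; the number of blocks of size ≥ j is rank(N^{j−1}) − rank(N^j), giving [2, 1, 1]. So we have 1 block(s) of size 3, 1 block(s) of size 1 → block sizes [3, 1]

Assembling the blocks gives a Jordan form
J =
  [-2,  1,  0,  0]
  [ 0, -2,  1,  0]
  [ 0,  0, -2,  0]
  [ 0,  0,  0, -2]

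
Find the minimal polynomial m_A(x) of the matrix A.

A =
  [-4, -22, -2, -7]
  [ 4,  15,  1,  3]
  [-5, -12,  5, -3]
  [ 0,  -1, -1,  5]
x^4 - 21*x^3 + 165*x^2 - 575*x + 750

The characteristic polynomial is χ_A(x) = (x - 6)*(x - 5)^3, so the eigenvalues are known. The minimal polynomial is
  m_A(x) = Π_λ (x − λ)^{k_λ}
where k_λ is the size of the *largest* Jordan block for λ (equivalently, the smallest k with (A − λI)^k v = 0 for every generalised eigenvector v of λ).

  λ = 5: largest Jordan block has size 3, contributing (x − 5)^3
  λ = 6: largest Jordan block has size 1, contributing (x − 6)

So m_A(x) = (x - 6)*(x - 5)^3 = x^4 - 21*x^3 + 165*x^2 - 575*x + 750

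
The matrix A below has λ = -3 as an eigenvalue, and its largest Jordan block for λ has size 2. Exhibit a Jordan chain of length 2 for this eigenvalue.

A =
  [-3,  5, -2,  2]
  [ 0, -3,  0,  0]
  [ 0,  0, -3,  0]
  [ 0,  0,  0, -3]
A Jordan chain for λ = -3 of length 2:
v_1 = (5, 0, 0, 0)ᵀ
v_2 = (0, 1, 0, 0)ᵀ

Let N = A − (-3)·I. We want v_2 with N^2 v_2 = 0 but N^1 v_2 ≠ 0; then v_{j-1} := N · v_j for j = 2, …, 2.

Pick v_2 = (0, 1, 0, 0)ᵀ.
Then v_1 = N · v_2 = (5, 0, 0, 0)ᵀ.

Sanity check: (A − (-3)·I) v_1 = (0, 0, 0, 0)ᵀ = 0. ✓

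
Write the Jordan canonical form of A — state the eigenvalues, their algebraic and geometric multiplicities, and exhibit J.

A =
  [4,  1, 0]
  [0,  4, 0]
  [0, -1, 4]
J_2(4) ⊕ J_1(4)

The characteristic polynomial is
  det(x·I − A) = x^3 - 12*x^2 + 48*x - 64 = (x - 4)^3

Eigenvalues and multiplicities (the geometric multiplicity of λ is n − rank(A − λI), which equals the number of Jordan blocks for λ):
  λ = 4: algebraic multiplicity = 3, geometric multiplicity = 2

Determining the block sizes for each eigenvalue:
  λ = 4: 2 blocks summing to 3 forces exactly one block of size 2 and the rest size 1 → block sizes [2, 1]

Assembling the blocks gives a Jordan form
J =
  [4, 1, 0]
  [0, 4, 0]
  [0, 0, 4]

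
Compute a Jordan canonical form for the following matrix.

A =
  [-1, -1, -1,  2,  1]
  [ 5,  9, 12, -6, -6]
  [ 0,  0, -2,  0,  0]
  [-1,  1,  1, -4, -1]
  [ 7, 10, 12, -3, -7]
J_3(-2) ⊕ J_1(-2) ⊕ J_1(3)

The characteristic polynomial is
  det(x·I − A) = x^5 + 5*x^4 - 40*x^2 - 80*x - 48 = (x - 3)*(x + 2)^4

Eigenvalues and multiplicities (the geometric multiplicity of λ is n − rank(A − λI), which equals the number of Jordan blocks for λ):
  λ = -2: algebraic multiplicity = 4, geometric multiplicity = 2
  λ = 3: algebraic multiplicity = 1, geometric multiplicity = 1

Determining the block sizes for each eigenvalue:
  λ = -2: with am = 4 and gm = 2, the partition is not yet determined (e.g. several partitions of 4 into 2 parts exist). Let N = A − (-2)·I. Computing rank(N^1) = 3, rank(N^2) = 2, rank(N^3) = 1; the number of blocks of size ≥ j is rank(N^{j−1}) − rank(N^j), giving [2, 1, 1]. So we have 1 block(s) of size 3, 1 block(s) of size 1 → block sizes [3, 1]
  λ = 3: one block (gm = 1), so the single block has size am = 1 → block sizes [1]

Assembling the blocks gives a Jordan form
J =
  [-2,  1,  0,  0, 0]
  [ 0, -2,  1,  0, 0]
  [ 0,  0, -2,  0, 0]
  [ 0,  0,  0, -2, 0]
  [ 0,  0,  0,  0, 3]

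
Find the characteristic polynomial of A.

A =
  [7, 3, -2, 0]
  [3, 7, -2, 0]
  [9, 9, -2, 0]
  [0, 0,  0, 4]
x^4 - 16*x^3 + 96*x^2 - 256*x + 256

Expanding det(x·I − A) (e.g. by cofactor expansion or by noting that A is similar to its Jordan form J, which has the same characteristic polynomial as A) gives
  χ_A(x) = x^4 - 16*x^3 + 96*x^2 - 256*x + 256
which factors as (x - 4)^4. The eigenvalues (with algebraic multiplicities) are λ = 4 with multiplicity 4.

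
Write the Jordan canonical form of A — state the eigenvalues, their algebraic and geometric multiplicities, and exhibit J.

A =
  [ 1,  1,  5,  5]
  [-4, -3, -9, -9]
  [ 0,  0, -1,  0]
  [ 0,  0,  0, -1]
J_3(-1) ⊕ J_1(-1)

The characteristic polynomial is
  det(x·I − A) = x^4 + 4*x^3 + 6*x^2 + 4*x + 1 = (x + 1)^4

Eigenvalues and multiplicities (the geometric multiplicity of λ is n − rank(A − λI), which equals the number of Jordan blocks for λ):
  λ = -1: algebraic multiplicity = 4, geometric multiplicity = 2

Determining the block sizes for each eigenvalue:
  λ = -1: with am = 4 and gm = 2, the partition is not yet determined (e.g. several partitions of 4 into 2 parts exist). Let N = A − (-1)·I. Computing rank(N^1) = 2, rank(N^2) = 1, rank(N^3) = 0; the number of blocks of size ≥ j is rank(N^{j−1}) − rank(N^j), giving [2, 1, 1]. So we have 1 block(s) of size 3, 1 block(s) of size 1 → block sizes [3, 1]

Assembling the blocks gives a Jordan form
J =
  [-1,  1,  0,  0]
  [ 0, -1,  1,  0]
  [ 0,  0, -1,  0]
  [ 0,  0,  0, -1]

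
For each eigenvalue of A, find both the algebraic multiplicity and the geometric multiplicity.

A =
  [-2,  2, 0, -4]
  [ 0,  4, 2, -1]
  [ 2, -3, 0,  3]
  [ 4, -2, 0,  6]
λ = 2: alg = 4, geom = 2

Step 1 — factor the characteristic polynomial to read off the algebraic multiplicities:
  χ_A(x) = (x - 2)^4

Step 2 — compute geometric multiplicities via the rank-nullity identity g(λ) = n − rank(A − λI):
  rank(A − (2)·I) = 2, so dim ker(A − (2)·I) = n − 2 = 2

Summary:
  λ = 2: algebraic multiplicity = 4, geometric multiplicity = 2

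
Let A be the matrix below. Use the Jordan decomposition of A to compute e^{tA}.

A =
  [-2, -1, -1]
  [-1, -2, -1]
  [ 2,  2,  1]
e^{tA} =
  [-t*exp(-t) + exp(-t), -t*exp(-t), -t*exp(-t)]
  [-t*exp(-t), -t*exp(-t) + exp(-t), -t*exp(-t)]
  [2*t*exp(-t), 2*t*exp(-t), 2*t*exp(-t) + exp(-t)]

Strategy: write A = P · J · P⁻¹ where J is a Jordan canonical form, so e^{tA} = P · e^{tJ} · P⁻¹, and e^{tJ} can be computed block-by-block.

A has Jordan form
J =
  [-1,  1,  0]
  [ 0, -1,  0]
  [ 0,  0, -1]
(up to reordering of blocks).

Per-block formulas:
  For a 2×2 Jordan block J_2(-1): exp(t · J_2(-1)) = e^(-1t)·(I + t·N), where N is the 2×2 nilpotent shift.
  For a 1×1 block at λ = -1: exp(t · [-1]) = [e^(-1t)].

After assembling e^{tJ} and conjugating by P, we get:

e^{tA} =
  [-t*exp(-t) + exp(-t), -t*exp(-t), -t*exp(-t)]
  [-t*exp(-t), -t*exp(-t) + exp(-t), -t*exp(-t)]
  [2*t*exp(-t), 2*t*exp(-t), 2*t*exp(-t) + exp(-t)]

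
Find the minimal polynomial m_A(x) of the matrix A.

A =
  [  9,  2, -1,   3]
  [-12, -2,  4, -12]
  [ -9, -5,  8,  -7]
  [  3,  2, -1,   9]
x^3 - 18*x^2 + 108*x - 216

The characteristic polynomial is χ_A(x) = (x - 6)^4, so the eigenvalues are known. The minimal polynomial is
  m_A(x) = Π_λ (x − λ)^{k_λ}
where k_λ is the size of the *largest* Jordan block for λ (equivalently, the smallest k with (A − λI)^k v = 0 for every generalised eigenvector v of λ).

  λ = 6: largest Jordan block has size 3, contributing (x − 6)^3

So m_A(x) = (x - 6)^3 = x^3 - 18*x^2 + 108*x - 216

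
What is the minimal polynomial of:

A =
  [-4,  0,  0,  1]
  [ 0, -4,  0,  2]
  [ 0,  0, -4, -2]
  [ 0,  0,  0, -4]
x^2 + 8*x + 16

The characteristic polynomial is χ_A(x) = (x + 4)^4, so the eigenvalues are known. The minimal polynomial is
  m_A(x) = Π_λ (x − λ)^{k_λ}
where k_λ is the size of the *largest* Jordan block for λ (equivalently, the smallest k with (A − λI)^k v = 0 for every generalised eigenvector v of λ).

  λ = -4: largest Jordan block has size 2, contributing (x + 4)^2

So m_A(x) = (x + 4)^2 = x^2 + 8*x + 16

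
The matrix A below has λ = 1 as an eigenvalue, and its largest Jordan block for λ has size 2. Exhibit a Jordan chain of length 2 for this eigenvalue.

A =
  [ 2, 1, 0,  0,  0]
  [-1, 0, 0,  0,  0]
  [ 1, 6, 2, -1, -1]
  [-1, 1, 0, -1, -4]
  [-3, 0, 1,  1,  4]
A Jordan chain for λ = 1 of length 2:
v_1 = (4, -4, 19, 2, -3)ᵀ
v_2 = (1, 3, 0, 0, 0)ᵀ

Let N = A − (1)·I. We want v_2 with N^2 v_2 = 0 but N^1 v_2 ≠ 0; then v_{j-1} := N · v_j for j = 2, …, 2.

Pick v_2 = (1, 3, 0, 0, 0)ᵀ.
Then v_1 = N · v_2 = (4, -4, 19, 2, -3)ᵀ.

Sanity check: (A − (1)·I) v_1 = (0, 0, 0, 0, 0)ᵀ = 0. ✓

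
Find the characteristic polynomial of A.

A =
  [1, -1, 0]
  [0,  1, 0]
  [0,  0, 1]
x^3 - 3*x^2 + 3*x - 1

Expanding det(x·I − A) (e.g. by cofactor expansion or by noting that A is similar to its Jordan form J, which has the same characteristic polynomial as A) gives
  χ_A(x) = x^3 - 3*x^2 + 3*x - 1
which factors as (x - 1)^3. The eigenvalues (with algebraic multiplicities) are λ = 1 with multiplicity 3.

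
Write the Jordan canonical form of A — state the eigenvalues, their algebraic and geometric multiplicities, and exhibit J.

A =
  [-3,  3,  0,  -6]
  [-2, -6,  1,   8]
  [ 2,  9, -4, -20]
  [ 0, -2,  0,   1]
J_3(-3) ⊕ J_1(-3)

The characteristic polynomial is
  det(x·I − A) = x^4 + 12*x^3 + 54*x^2 + 108*x + 81 = (x + 3)^4

Eigenvalues and multiplicities (the geometric multiplicity of λ is n − rank(A − λI), which equals the number of Jordan blocks for λ):
  λ = -3: algebraic multiplicity = 4, geometric multiplicity = 2

Determining the block sizes for each eigenvalue:
  λ = -3: with am = 4 and gm = 2, the partition is not yet determined (e.g. several partitions of 4 into 2 parts exist). Let N = A − (-3)·I. Computing rank(N^1) = 2, rank(N^2) = 1, rank(N^3) = 0; the number of blocks of size ≥ j is rank(N^{j−1}) − rank(N^j), giving [2, 1, 1]. So we have 1 block(s) of size 3, 1 block(s) of size 1 → block sizes [3, 1]

Assembling the blocks gives a Jordan form
J =
  [-3,  1,  0,  0]
  [ 0, -3,  1,  0]
  [ 0,  0, -3,  0]
  [ 0,  0,  0, -3]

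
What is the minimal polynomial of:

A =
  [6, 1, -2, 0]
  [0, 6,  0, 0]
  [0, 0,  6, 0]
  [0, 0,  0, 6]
x^2 - 12*x + 36

The characteristic polynomial is χ_A(x) = (x - 6)^4, so the eigenvalues are known. The minimal polynomial is
  m_A(x) = Π_λ (x − λ)^{k_λ}
where k_λ is the size of the *largest* Jordan block for λ (equivalently, the smallest k with (A − λI)^k v = 0 for every generalised eigenvector v of λ).

  λ = 6: largest Jordan block has size 2, contributing (x − 6)^2

So m_A(x) = (x - 6)^2 = x^2 - 12*x + 36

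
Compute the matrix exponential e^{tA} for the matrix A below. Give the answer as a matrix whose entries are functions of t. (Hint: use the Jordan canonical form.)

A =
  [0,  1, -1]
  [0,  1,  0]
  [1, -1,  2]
e^{tA} =
  [-t*exp(t) + exp(t), t*exp(t), -t*exp(t)]
  [0, exp(t), 0]
  [t*exp(t), -t*exp(t), t*exp(t) + exp(t)]

Strategy: write A = P · J · P⁻¹ where J is a Jordan canonical form, so e^{tA} = P · e^{tJ} · P⁻¹, and e^{tJ} can be computed block-by-block.

A has Jordan form
J =
  [1, 1, 0]
  [0, 1, 0]
  [0, 0, 1]
(up to reordering of blocks).

Per-block formulas:
  For a 2×2 Jordan block J_2(1): exp(t · J_2(1)) = e^(1t)·(I + t·N), where N is the 2×2 nilpotent shift.
  For a 1×1 block at λ = 1: exp(t · [1]) = [e^(1t)].

After assembling e^{tJ} and conjugating by P, we get:

e^{tA} =
  [-t*exp(t) + exp(t), t*exp(t), -t*exp(t)]
  [0, exp(t), 0]
  [t*exp(t), -t*exp(t), t*exp(t) + exp(t)]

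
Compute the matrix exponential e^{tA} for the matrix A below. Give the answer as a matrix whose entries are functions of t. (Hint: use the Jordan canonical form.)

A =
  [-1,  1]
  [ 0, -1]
e^{tA} =
  [exp(-t), t*exp(-t)]
  [0, exp(-t)]

Strategy: write A = P · J · P⁻¹ where J is a Jordan canonical form, so e^{tA} = P · e^{tJ} · P⁻¹, and e^{tJ} can be computed block-by-block.

A has Jordan form
J =
  [-1,  1]
  [ 0, -1]
(up to reordering of blocks).

Per-block formulas:
  For a 2×2 Jordan block J_2(-1): exp(t · J_2(-1)) = e^(-1t)·(I + t·N), where N is the 2×2 nilpotent shift.

After assembling e^{tJ} and conjugating by P, we get:

e^{tA} =
  [exp(-t), t*exp(-t)]
  [0, exp(-t)]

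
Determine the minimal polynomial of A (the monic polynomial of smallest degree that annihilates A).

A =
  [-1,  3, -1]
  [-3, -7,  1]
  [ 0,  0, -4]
x^2 + 8*x + 16

The characteristic polynomial is χ_A(x) = (x + 4)^3, so the eigenvalues are known. The minimal polynomial is
  m_A(x) = Π_λ (x − λ)^{k_λ}
where k_λ is the size of the *largest* Jordan block for λ (equivalently, the smallest k with (A − λI)^k v = 0 for every generalised eigenvector v of λ).

  λ = -4: largest Jordan block has size 2, contributing (x + 4)^2

So m_A(x) = (x + 4)^2 = x^2 + 8*x + 16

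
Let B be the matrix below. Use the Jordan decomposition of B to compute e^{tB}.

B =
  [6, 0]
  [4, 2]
e^{tB} =
  [exp(6*t), 0]
  [exp(6*t) - exp(2*t), exp(2*t)]

Strategy: write B = P · J · P⁻¹ where J is a Jordan canonical form, so e^{tB} = P · e^{tJ} · P⁻¹, and e^{tJ} can be computed block-by-block.

B has Jordan form
J =
  [2, 0]
  [0, 6]
(up to reordering of blocks).

Per-block formulas:
  For a 1×1 block at λ = 2: exp(t · [2]) = [e^(2t)].
  For a 1×1 block at λ = 6: exp(t · [6]) = [e^(6t)].

After assembling e^{tJ} and conjugating by P, we get:

e^{tB} =
  [exp(6*t), 0]
  [exp(6*t) - exp(2*t), exp(2*t)]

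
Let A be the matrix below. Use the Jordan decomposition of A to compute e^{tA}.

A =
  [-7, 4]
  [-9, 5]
e^{tA} =
  [-6*t*exp(-t) + exp(-t), 4*t*exp(-t)]
  [-9*t*exp(-t), 6*t*exp(-t) + exp(-t)]

Strategy: write A = P · J · P⁻¹ where J is a Jordan canonical form, so e^{tA} = P · e^{tJ} · P⁻¹, and e^{tJ} can be computed block-by-block.

A has Jordan form
J =
  [-1,  1]
  [ 0, -1]
(up to reordering of blocks).

Per-block formulas:
  For a 2×2 Jordan block J_2(-1): exp(t · J_2(-1)) = e^(-1t)·(I + t·N), where N is the 2×2 nilpotent shift.

After assembling e^{tJ} and conjugating by P, we get:

e^{tA} =
  [-6*t*exp(-t) + exp(-t), 4*t*exp(-t)]
  [-9*t*exp(-t), 6*t*exp(-t) + exp(-t)]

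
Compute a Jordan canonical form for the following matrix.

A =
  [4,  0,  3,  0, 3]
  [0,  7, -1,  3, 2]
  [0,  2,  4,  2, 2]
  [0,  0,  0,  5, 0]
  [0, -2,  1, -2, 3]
J_1(4) ⊕ J_1(4) ⊕ J_2(5) ⊕ J_1(5)

The characteristic polynomial is
  det(x·I − A) = x^5 - 23*x^4 + 211*x^3 - 965*x^2 + 2200*x - 2000 = (x - 5)^3*(x - 4)^2

Eigenvalues and multiplicities (the geometric multiplicity of λ is n − rank(A − λI), which equals the number of Jordan blocks for λ):
  λ = 4: algebraic multiplicity = 2, geometric multiplicity = 2
  λ = 5: algebraic multiplicity = 3, geometric multiplicity = 2

Determining the block sizes for each eigenvalue:
  λ = 4: gm = am = 2, so every block has size 1 → block sizes [1, 1]
  λ = 5: 2 blocks summing to 3 forces exactly one block of size 2 and the rest size 1 → block sizes [2, 1]

Assembling the blocks gives a Jordan form
J =
  [4, 0, 0, 0, 0]
  [0, 4, 0, 0, 0]
  [0, 0, 5, 1, 0]
  [0, 0, 0, 5, 0]
  [0, 0, 0, 0, 5]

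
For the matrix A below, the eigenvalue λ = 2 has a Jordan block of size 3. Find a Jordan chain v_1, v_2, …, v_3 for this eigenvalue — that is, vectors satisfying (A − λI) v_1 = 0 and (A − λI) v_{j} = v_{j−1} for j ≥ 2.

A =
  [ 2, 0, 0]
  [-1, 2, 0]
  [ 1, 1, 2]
A Jordan chain for λ = 2 of length 3:
v_1 = (0, 0, -1)ᵀ
v_2 = (0, -1, 1)ᵀ
v_3 = (1, 0, 0)ᵀ

Let N = A − (2)·I. We want v_3 with N^3 v_3 = 0 but N^2 v_3 ≠ 0; then v_{j-1} := N · v_j for j = 3, …, 2.

Pick v_3 = (1, 0, 0)ᵀ.
Then v_2 = N · v_3 = (0, -1, 1)ᵀ.
Then v_1 = N · v_2 = (0, 0, -1)ᵀ.

Sanity check: (A − (2)·I) v_1 = (0, 0, 0)ᵀ = 0. ✓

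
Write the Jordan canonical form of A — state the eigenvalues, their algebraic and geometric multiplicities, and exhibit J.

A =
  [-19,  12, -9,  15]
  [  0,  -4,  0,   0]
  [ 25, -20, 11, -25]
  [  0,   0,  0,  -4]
J_2(-4) ⊕ J_1(-4) ⊕ J_1(-4)

The characteristic polynomial is
  det(x·I − A) = x^4 + 16*x^3 + 96*x^2 + 256*x + 256 = (x + 4)^4

Eigenvalues and multiplicities (the geometric multiplicity of λ is n − rank(A − λI), which equals the number of Jordan blocks for λ):
  λ = -4: algebraic multiplicity = 4, geometric multiplicity = 3

Determining the block sizes for each eigenvalue:
  λ = -4: 3 blocks summing to 4 forces exactly one block of size 2 and the rest size 1 → block sizes [2, 1, 1]

Assembling the blocks gives a Jordan form
J =
  [-4,  1,  0,  0]
  [ 0, -4,  0,  0]
  [ 0,  0, -4,  0]
  [ 0,  0,  0, -4]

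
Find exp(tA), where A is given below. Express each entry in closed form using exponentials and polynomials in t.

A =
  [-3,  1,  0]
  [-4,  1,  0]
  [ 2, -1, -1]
e^{tA} =
  [-2*t*exp(-t) + exp(-t), t*exp(-t), 0]
  [-4*t*exp(-t), 2*t*exp(-t) + exp(-t), 0]
  [2*t*exp(-t), -t*exp(-t), exp(-t)]

Strategy: write A = P · J · P⁻¹ where J is a Jordan canonical form, so e^{tA} = P · e^{tJ} · P⁻¹, and e^{tJ} can be computed block-by-block.

A has Jordan form
J =
  [-1,  1,  0]
  [ 0, -1,  0]
  [ 0,  0, -1]
(up to reordering of blocks).

Per-block formulas:
  For a 1×1 block at λ = -1: exp(t · [-1]) = [e^(-1t)].
  For a 2×2 Jordan block J_2(-1): exp(t · J_2(-1)) = e^(-1t)·(I + t·N), where N is the 2×2 nilpotent shift.

After assembling e^{tJ} and conjugating by P, we get:

e^{tA} =
  [-2*t*exp(-t) + exp(-t), t*exp(-t), 0]
  [-4*t*exp(-t), 2*t*exp(-t) + exp(-t), 0]
  [2*t*exp(-t), -t*exp(-t), exp(-t)]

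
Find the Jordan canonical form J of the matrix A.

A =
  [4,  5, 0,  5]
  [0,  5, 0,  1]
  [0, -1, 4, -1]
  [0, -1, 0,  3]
J_2(4) ⊕ J_1(4) ⊕ J_1(4)

The characteristic polynomial is
  det(x·I − A) = x^4 - 16*x^3 + 96*x^2 - 256*x + 256 = (x - 4)^4

Eigenvalues and multiplicities (the geometric multiplicity of λ is n − rank(A − λI), which equals the number of Jordan blocks for λ):
  λ = 4: algebraic multiplicity = 4, geometric multiplicity = 3

Determining the block sizes for each eigenvalue:
  λ = 4: 3 blocks summing to 4 forces exactly one block of size 2 and the rest size 1 → block sizes [2, 1, 1]

Assembling the blocks gives a Jordan form
J =
  [4, 1, 0, 0]
  [0, 4, 0, 0]
  [0, 0, 4, 0]
  [0, 0, 0, 4]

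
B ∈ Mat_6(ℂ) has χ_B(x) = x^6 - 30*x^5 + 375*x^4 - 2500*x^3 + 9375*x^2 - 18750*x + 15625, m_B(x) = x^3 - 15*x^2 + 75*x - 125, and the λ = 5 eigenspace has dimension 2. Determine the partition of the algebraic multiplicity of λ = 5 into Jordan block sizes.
Block sizes for λ = 5: [3, 3]

Step 1 — from the characteristic polynomial, algebraic multiplicity of λ = 5 is 6. From dim ker(B − (5)·I) = 2, there are exactly 2 Jordan blocks for λ = 5.
Step 2 — from the minimal polynomial, the factor (x − 5)^3 tells us the largest block for λ = 5 has size 3.
Step 3 — with total size 6, 2 blocks, and largest block 3, the block sizes (in nonincreasing order) are [3, 3].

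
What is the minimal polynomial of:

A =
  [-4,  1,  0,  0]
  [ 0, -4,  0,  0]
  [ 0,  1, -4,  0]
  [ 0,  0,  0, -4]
x^2 + 8*x + 16

The characteristic polynomial is χ_A(x) = (x + 4)^4, so the eigenvalues are known. The minimal polynomial is
  m_A(x) = Π_λ (x − λ)^{k_λ}
where k_λ is the size of the *largest* Jordan block for λ (equivalently, the smallest k with (A − λI)^k v = 0 for every generalised eigenvector v of λ).

  λ = -4: largest Jordan block has size 2, contributing (x + 4)^2

So m_A(x) = (x + 4)^2 = x^2 + 8*x + 16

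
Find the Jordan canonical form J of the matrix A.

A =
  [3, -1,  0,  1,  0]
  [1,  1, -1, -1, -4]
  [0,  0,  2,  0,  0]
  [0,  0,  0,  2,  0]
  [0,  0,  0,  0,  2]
J_3(2) ⊕ J_1(2) ⊕ J_1(2)

The characteristic polynomial is
  det(x·I − A) = x^5 - 10*x^4 + 40*x^3 - 80*x^2 + 80*x - 32 = (x - 2)^5

Eigenvalues and multiplicities (the geometric multiplicity of λ is n − rank(A − λI), which equals the number of Jordan blocks for λ):
  λ = 2: algebraic multiplicity = 5, geometric multiplicity = 3

Determining the block sizes for each eigenvalue:
  λ = 2: with am = 5 and gm = 3, the partition is not yet determined (e.g. several partitions of 5 into 3 parts exist). Let N = A − (2)·I. Computing rank(N^1) = 2, rank(N^2) = 1, rank(N^3) = 0; the number of blocks of size ≥ j is rank(N^{j−1}) − rank(N^j), giving [3, 1, 1]. So we have 1 block(s) of size 3, 2 block(s) of size 1 → block sizes [3, 1, 1]

Assembling the blocks gives a Jordan form
J =
  [2, 1, 0, 0, 0]
  [0, 2, 1, 0, 0]
  [0, 0, 2, 0, 0]
  [0, 0, 0, 2, 0]
  [0, 0, 0, 0, 2]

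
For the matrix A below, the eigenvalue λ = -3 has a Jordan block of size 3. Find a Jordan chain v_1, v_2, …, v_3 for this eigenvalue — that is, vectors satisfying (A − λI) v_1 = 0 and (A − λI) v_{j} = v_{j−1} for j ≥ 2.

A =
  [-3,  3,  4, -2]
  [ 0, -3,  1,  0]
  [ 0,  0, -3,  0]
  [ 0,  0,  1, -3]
A Jordan chain for λ = -3 of length 3:
v_1 = (1, 0, 0, 0)ᵀ
v_2 = (4, 1, 0, 1)ᵀ
v_3 = (0, 0, 1, 0)ᵀ

Let N = A − (-3)·I. We want v_3 with N^3 v_3 = 0 but N^2 v_3 ≠ 0; then v_{j-1} := N · v_j for j = 3, …, 2.

Pick v_3 = (0, 0, 1, 0)ᵀ.
Then v_2 = N · v_3 = (4, 1, 0, 1)ᵀ.
Then v_1 = N · v_2 = (1, 0, 0, 0)ᵀ.

Sanity check: (A − (-3)·I) v_1 = (0, 0, 0, 0)ᵀ = 0. ✓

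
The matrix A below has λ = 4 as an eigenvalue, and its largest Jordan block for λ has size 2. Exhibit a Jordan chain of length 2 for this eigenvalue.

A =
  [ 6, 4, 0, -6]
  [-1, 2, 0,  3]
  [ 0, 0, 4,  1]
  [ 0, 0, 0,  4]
A Jordan chain for λ = 4 of length 2:
v_1 = (2, -1, 0, 0)ᵀ
v_2 = (1, 0, 0, 0)ᵀ

Let N = A − (4)·I. We want v_2 with N^2 v_2 = 0 but N^1 v_2 ≠ 0; then v_{j-1} := N · v_j for j = 2, …, 2.

Pick v_2 = (1, 0, 0, 0)ᵀ.
Then v_1 = N · v_2 = (2, -1, 0, 0)ᵀ.

Sanity check: (A − (4)·I) v_1 = (0, 0, 0, 0)ᵀ = 0. ✓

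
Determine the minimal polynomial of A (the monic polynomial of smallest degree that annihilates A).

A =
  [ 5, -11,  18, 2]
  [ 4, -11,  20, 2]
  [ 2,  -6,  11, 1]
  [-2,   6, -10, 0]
x^3 - 4*x^2 + 5*x - 2

The characteristic polynomial is χ_A(x) = (x - 2)*(x - 1)^3, so the eigenvalues are known. The minimal polynomial is
  m_A(x) = Π_λ (x − λ)^{k_λ}
where k_λ is the size of the *largest* Jordan block for λ (equivalently, the smallest k with (A − λI)^k v = 0 for every generalised eigenvector v of λ).

  λ = 1: largest Jordan block has size 2, contributing (x − 1)^2
  λ = 2: largest Jordan block has size 1, contributing (x − 2)

So m_A(x) = (x - 2)*(x - 1)^2 = x^3 - 4*x^2 + 5*x - 2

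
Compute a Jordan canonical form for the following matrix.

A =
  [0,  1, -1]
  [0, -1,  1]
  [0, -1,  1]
J_2(0) ⊕ J_1(0)

The characteristic polynomial is
  det(x·I − A) = x^3

Eigenvalues and multiplicities (the geometric multiplicity of λ is n − rank(A − λI), which equals the number of Jordan blocks for λ):
  λ = 0: algebraic multiplicity = 3, geometric multiplicity = 2

Determining the block sizes for each eigenvalue:
  λ = 0: 2 blocks summing to 3 forces exactly one block of size 2 and the rest size 1 → block sizes [2, 1]

Assembling the blocks gives a Jordan form
J =
  [0, 1, 0]
  [0, 0, 0]
  [0, 0, 0]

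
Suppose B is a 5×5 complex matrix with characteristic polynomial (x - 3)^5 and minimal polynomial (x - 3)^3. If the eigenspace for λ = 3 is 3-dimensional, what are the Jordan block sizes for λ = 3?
Block sizes for λ = 3: [3, 1, 1]

Step 1 — from the characteristic polynomial, algebraic multiplicity of λ = 3 is 5. From dim ker(B − (3)·I) = 3, there are exactly 3 Jordan blocks for λ = 3.
Step 2 — from the minimal polynomial, the factor (x − 3)^3 tells us the largest block for λ = 3 has size 3.
Step 3 — with total size 5, 3 blocks, and largest block 3, the block sizes (in nonincreasing order) are [3, 1, 1].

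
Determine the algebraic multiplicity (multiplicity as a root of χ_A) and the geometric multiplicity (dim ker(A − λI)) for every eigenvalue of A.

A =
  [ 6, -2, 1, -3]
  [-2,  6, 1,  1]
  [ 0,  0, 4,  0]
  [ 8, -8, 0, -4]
λ = 0: alg = 1, geom = 1; λ = 4: alg = 3, geom = 2

Step 1 — factor the characteristic polynomial to read off the algebraic multiplicities:
  χ_A(x) = x*(x - 4)^3

Step 2 — compute geometric multiplicities via the rank-nullity identity g(λ) = n − rank(A − λI):
  rank(A − (0)·I) = 3, so dim ker(A − (0)·I) = n − 3 = 1
  rank(A − (4)·I) = 2, so dim ker(A − (4)·I) = n − 2 = 2

Summary:
  λ = 0: algebraic multiplicity = 1, geometric multiplicity = 1
  λ = 4: algebraic multiplicity = 3, geometric multiplicity = 2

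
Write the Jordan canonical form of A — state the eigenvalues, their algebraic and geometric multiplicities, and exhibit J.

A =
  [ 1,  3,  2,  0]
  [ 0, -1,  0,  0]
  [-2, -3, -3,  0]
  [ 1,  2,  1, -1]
J_2(-1) ⊕ J_2(-1)

The characteristic polynomial is
  det(x·I − A) = x^4 + 4*x^3 + 6*x^2 + 4*x + 1 = (x + 1)^4

Eigenvalues and multiplicities (the geometric multiplicity of λ is n − rank(A − λI), which equals the number of Jordan blocks for λ):
  λ = -1: algebraic multiplicity = 4, geometric multiplicity = 2

Determining the block sizes for each eigenvalue:
  λ = -1: with am = 4 and gm = 2, the partition is not yet determined (e.g. several partitions of 4 into 2 parts exist). Let N = A − (-1)·I. Computing rank(N^1) = 2, rank(N^2) = 0; the number of blocks of size ≥ j is rank(N^{j−1}) − rank(N^j), giving [2, 2]. So we have 2 block(s) of size 2 → block sizes [2, 2]

Assembling the blocks gives a Jordan form
J =
  [-1,  1,  0,  0]
  [ 0, -1,  0,  0]
  [ 0,  0, -1,  1]
  [ 0,  0,  0, -1]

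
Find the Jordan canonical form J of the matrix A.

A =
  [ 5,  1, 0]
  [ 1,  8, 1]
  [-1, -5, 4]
J_1(5) ⊕ J_2(6)

The characteristic polynomial is
  det(x·I − A) = x^3 - 17*x^2 + 96*x - 180 = (x - 6)^2*(x - 5)

Eigenvalues and multiplicities (the geometric multiplicity of λ is n − rank(A − λI), which equals the number of Jordan blocks for λ):
  λ = 5: algebraic multiplicity = 1, geometric multiplicity = 1
  λ = 6: algebraic multiplicity = 2, geometric multiplicity = 1

Determining the block sizes for each eigenvalue:
  λ = 5: one block (gm = 1), so the single block has size am = 1 → block sizes [1]
  λ = 6: one block (gm = 1), so the single block has size am = 2 → block sizes [2]

Assembling the blocks gives a Jordan form
J =
  [5, 0, 0]
  [0, 6, 1]
  [0, 0, 6]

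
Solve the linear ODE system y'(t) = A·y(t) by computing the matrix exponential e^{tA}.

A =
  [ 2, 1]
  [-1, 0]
e^{tA} =
  [t*exp(t) + exp(t), t*exp(t)]
  [-t*exp(t), -t*exp(t) + exp(t)]

Strategy: write A = P · J · P⁻¹ where J is a Jordan canonical form, so e^{tA} = P · e^{tJ} · P⁻¹, and e^{tJ} can be computed block-by-block.

A has Jordan form
J =
  [1, 1]
  [0, 1]
(up to reordering of blocks).

Per-block formulas:
  For a 2×2 Jordan block J_2(1): exp(t · J_2(1)) = e^(1t)·(I + t·N), where N is the 2×2 nilpotent shift.

After assembling e^{tJ} and conjugating by P, we get:

e^{tA} =
  [t*exp(t) + exp(t), t*exp(t)]
  [-t*exp(t), -t*exp(t) + exp(t)]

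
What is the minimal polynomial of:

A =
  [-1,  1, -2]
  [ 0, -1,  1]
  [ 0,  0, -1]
x^3 + 3*x^2 + 3*x + 1

The characteristic polynomial is χ_A(x) = (x + 1)^3, so the eigenvalues are known. The minimal polynomial is
  m_A(x) = Π_λ (x − λ)^{k_λ}
where k_λ is the size of the *largest* Jordan block for λ (equivalently, the smallest k with (A − λI)^k v = 0 for every generalised eigenvector v of λ).

  λ = -1: largest Jordan block has size 3, contributing (x + 1)^3

So m_A(x) = (x + 1)^3 = x^3 + 3*x^2 + 3*x + 1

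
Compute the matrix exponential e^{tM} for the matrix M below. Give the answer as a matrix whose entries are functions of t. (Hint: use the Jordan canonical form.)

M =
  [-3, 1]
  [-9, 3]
e^{tM} =
  [1 - 3*t, t]
  [-9*t, 3*t + 1]

Strategy: write M = P · J · P⁻¹ where J is a Jordan canonical form, so e^{tM} = P · e^{tJ} · P⁻¹, and e^{tJ} can be computed block-by-block.

M has Jordan form
J =
  [0, 1]
  [0, 0]
(up to reordering of blocks).

Per-block formulas:
  For a 2×2 Jordan block J_2(0): exp(t · J_2(0)) = e^(0t)·(I + t·N), where N is the 2×2 nilpotent shift.

After assembling e^{tJ} and conjugating by P, we get:

e^{tM} =
  [1 - 3*t, t]
  [-9*t, 3*t + 1]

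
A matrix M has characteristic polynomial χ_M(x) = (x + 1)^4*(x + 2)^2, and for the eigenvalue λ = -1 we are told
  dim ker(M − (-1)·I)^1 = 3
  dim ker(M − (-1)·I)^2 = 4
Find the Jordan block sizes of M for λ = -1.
Block sizes for λ = -1: [2, 1, 1]

From the dimensions of kernels of powers, the number of Jordan blocks of size at least j is d_j − d_{j−1} where d_j = dim ker(N^j) (with d_0 = 0). Computing the differences gives [3, 1].
The number of blocks of size exactly k is (#blocks of size ≥ k) − (#blocks of size ≥ k + 1), so the partition is: 2 block(s) of size 1, 1 block(s) of size 2.
In nonincreasing order the block sizes are [2, 1, 1].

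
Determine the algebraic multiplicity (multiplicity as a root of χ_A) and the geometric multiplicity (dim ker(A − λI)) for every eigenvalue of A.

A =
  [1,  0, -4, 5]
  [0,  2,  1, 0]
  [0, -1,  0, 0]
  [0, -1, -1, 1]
λ = 1: alg = 4, geom = 2

Step 1 — factor the characteristic polynomial to read off the algebraic multiplicities:
  χ_A(x) = (x - 1)^4

Step 2 — compute geometric multiplicities via the rank-nullity identity g(λ) = n − rank(A − λI):
  rank(A − (1)·I) = 2, so dim ker(A − (1)·I) = n − 2 = 2

Summary:
  λ = 1: algebraic multiplicity = 4, geometric multiplicity = 2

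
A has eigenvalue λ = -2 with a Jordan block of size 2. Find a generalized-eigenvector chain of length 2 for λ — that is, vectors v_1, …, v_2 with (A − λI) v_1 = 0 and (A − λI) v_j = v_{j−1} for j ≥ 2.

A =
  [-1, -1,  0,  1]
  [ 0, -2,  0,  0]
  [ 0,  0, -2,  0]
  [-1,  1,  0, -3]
A Jordan chain for λ = -2 of length 2:
v_1 = (1, 0, 0, -1)ᵀ
v_2 = (1, 0, 0, 0)ᵀ

Let N = A − (-2)·I. We want v_2 with N^2 v_2 = 0 but N^1 v_2 ≠ 0; then v_{j-1} := N · v_j for j = 2, …, 2.

Pick v_2 = (1, 0, 0, 0)ᵀ.
Then v_1 = N · v_2 = (1, 0, 0, -1)ᵀ.

Sanity check: (A − (-2)·I) v_1 = (0, 0, 0, 0)ᵀ = 0. ✓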